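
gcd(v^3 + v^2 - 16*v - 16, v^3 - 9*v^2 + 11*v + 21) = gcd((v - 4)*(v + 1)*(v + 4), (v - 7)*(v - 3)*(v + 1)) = v + 1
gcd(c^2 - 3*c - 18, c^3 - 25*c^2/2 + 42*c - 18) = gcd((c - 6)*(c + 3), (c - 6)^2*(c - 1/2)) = c - 6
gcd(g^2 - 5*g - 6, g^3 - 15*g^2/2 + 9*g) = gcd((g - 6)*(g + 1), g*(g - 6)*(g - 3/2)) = g - 6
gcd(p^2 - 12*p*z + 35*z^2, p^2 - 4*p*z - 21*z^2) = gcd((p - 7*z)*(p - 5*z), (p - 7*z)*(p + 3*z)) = -p + 7*z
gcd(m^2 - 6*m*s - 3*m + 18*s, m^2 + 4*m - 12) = 1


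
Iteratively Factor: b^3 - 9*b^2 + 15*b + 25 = (b - 5)*(b^2 - 4*b - 5) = (b - 5)*(b + 1)*(b - 5)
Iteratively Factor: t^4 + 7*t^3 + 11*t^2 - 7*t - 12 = (t - 1)*(t^3 + 8*t^2 + 19*t + 12) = (t - 1)*(t + 3)*(t^2 + 5*t + 4) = (t - 1)*(t + 3)*(t + 4)*(t + 1)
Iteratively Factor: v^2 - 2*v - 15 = (v - 5)*(v + 3)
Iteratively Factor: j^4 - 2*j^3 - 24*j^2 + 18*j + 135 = (j + 3)*(j^3 - 5*j^2 - 9*j + 45) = (j - 3)*(j + 3)*(j^2 - 2*j - 15) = (j - 5)*(j - 3)*(j + 3)*(j + 3)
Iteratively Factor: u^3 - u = (u)*(u^2 - 1) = u*(u + 1)*(u - 1)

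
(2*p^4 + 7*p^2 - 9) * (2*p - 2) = 4*p^5 - 4*p^4 + 14*p^3 - 14*p^2 - 18*p + 18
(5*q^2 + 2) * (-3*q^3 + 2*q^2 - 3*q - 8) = -15*q^5 + 10*q^4 - 21*q^3 - 36*q^2 - 6*q - 16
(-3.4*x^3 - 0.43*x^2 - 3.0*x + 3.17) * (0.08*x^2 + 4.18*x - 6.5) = -0.272*x^5 - 14.2464*x^4 + 20.0626*x^3 - 9.4914*x^2 + 32.7506*x - 20.605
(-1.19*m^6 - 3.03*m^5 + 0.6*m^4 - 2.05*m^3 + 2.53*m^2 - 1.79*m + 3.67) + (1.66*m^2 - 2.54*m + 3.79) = -1.19*m^6 - 3.03*m^5 + 0.6*m^4 - 2.05*m^3 + 4.19*m^2 - 4.33*m + 7.46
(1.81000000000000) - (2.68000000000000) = -0.870000000000000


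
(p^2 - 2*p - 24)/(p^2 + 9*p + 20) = (p - 6)/(p + 5)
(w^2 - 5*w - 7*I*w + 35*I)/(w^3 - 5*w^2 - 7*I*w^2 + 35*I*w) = 1/w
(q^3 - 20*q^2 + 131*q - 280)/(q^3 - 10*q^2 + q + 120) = (q - 7)/(q + 3)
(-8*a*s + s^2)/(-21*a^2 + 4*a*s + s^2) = s*(-8*a + s)/(-21*a^2 + 4*a*s + s^2)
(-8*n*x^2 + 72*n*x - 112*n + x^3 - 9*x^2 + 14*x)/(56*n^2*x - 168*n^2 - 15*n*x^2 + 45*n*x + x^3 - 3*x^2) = (x^2 - 9*x + 14)/(-7*n*x + 21*n + x^2 - 3*x)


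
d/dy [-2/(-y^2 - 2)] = -4*y/(y^2 + 2)^2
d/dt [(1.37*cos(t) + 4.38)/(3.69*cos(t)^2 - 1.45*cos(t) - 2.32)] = (5.0553*cos(t)^2 + 32.3244*cos(t) - 3.1726)*sin(t)/(13.6161*cos(t)^4 - 10.701*cos(t)^3 - 15.0191*cos(t)^2 + 6.728*cos(t) + 5.3824)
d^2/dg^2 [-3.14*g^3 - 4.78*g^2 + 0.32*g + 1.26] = -18.84*g - 9.56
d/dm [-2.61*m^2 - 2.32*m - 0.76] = -5.22*m - 2.32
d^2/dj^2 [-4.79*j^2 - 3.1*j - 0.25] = -9.58000000000000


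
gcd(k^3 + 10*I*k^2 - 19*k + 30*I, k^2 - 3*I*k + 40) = k + 5*I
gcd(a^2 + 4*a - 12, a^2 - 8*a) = 1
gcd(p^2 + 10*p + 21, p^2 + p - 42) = p + 7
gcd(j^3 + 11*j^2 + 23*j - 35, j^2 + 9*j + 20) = j + 5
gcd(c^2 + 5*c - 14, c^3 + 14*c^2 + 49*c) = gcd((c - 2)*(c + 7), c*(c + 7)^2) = c + 7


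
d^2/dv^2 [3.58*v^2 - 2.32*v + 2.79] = 7.16000000000000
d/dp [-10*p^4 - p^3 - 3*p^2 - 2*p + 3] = -40*p^3 - 3*p^2 - 6*p - 2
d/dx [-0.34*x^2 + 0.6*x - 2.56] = 0.6 - 0.68*x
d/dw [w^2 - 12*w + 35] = 2*w - 12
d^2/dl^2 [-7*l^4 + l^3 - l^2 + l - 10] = -84*l^2 + 6*l - 2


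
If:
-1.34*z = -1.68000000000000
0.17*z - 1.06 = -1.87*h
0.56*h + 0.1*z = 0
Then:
No Solution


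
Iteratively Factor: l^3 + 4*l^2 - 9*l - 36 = (l - 3)*(l^2 + 7*l + 12) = (l - 3)*(l + 3)*(l + 4)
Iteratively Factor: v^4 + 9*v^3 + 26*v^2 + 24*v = (v)*(v^3 + 9*v^2 + 26*v + 24) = v*(v + 2)*(v^2 + 7*v + 12) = v*(v + 2)*(v + 3)*(v + 4)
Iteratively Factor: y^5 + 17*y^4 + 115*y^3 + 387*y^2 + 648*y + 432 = (y + 3)*(y^4 + 14*y^3 + 73*y^2 + 168*y + 144) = (y + 3)*(y + 4)*(y^3 + 10*y^2 + 33*y + 36) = (y + 3)^2*(y + 4)*(y^2 + 7*y + 12) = (y + 3)^3*(y + 4)*(y + 4)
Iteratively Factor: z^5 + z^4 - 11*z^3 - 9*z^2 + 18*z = (z - 1)*(z^4 + 2*z^3 - 9*z^2 - 18*z) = z*(z - 1)*(z^3 + 2*z^2 - 9*z - 18) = z*(z - 1)*(z + 2)*(z^2 - 9) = z*(z - 1)*(z + 2)*(z + 3)*(z - 3)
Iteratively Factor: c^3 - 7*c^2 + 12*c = (c - 4)*(c^2 - 3*c) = c*(c - 4)*(c - 3)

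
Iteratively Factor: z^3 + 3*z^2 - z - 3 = (z + 1)*(z^2 + 2*z - 3) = (z - 1)*(z + 1)*(z + 3)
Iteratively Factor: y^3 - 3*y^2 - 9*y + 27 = (y - 3)*(y^2 - 9) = (y - 3)^2*(y + 3)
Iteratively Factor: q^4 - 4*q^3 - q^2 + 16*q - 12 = (q - 2)*(q^3 - 2*q^2 - 5*q + 6) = (q - 3)*(q - 2)*(q^2 + q - 2) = (q - 3)*(q - 2)*(q - 1)*(q + 2)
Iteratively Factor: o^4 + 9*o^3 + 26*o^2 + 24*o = (o)*(o^3 + 9*o^2 + 26*o + 24) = o*(o + 3)*(o^2 + 6*o + 8) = o*(o + 2)*(o + 3)*(o + 4)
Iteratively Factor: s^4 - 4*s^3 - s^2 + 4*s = (s - 1)*(s^3 - 3*s^2 - 4*s) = (s - 4)*(s - 1)*(s^2 + s) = s*(s - 4)*(s - 1)*(s + 1)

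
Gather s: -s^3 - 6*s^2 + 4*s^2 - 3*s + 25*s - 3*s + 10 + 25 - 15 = -s^3 - 2*s^2 + 19*s + 20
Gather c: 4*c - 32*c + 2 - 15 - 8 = -28*c - 21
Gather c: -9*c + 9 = 9 - 9*c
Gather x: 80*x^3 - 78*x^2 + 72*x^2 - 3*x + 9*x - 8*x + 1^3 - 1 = 80*x^3 - 6*x^2 - 2*x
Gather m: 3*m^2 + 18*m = 3*m^2 + 18*m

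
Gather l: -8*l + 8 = 8 - 8*l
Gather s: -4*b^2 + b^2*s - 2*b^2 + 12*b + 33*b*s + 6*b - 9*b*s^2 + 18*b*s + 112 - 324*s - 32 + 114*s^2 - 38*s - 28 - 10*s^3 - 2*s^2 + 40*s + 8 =-6*b^2 + 18*b - 10*s^3 + s^2*(112 - 9*b) + s*(b^2 + 51*b - 322) + 60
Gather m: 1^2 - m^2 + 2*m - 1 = -m^2 + 2*m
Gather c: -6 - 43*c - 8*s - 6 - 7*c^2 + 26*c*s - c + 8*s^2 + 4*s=-7*c^2 + c*(26*s - 44) + 8*s^2 - 4*s - 12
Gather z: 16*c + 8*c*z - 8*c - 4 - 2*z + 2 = 8*c + z*(8*c - 2) - 2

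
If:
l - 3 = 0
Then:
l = 3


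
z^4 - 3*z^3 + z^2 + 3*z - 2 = (z - 2)*(z - 1)^2*(z + 1)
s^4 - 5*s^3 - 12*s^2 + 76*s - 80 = (s - 5)*(s - 2)^2*(s + 4)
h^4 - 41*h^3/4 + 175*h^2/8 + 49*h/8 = h*(h - 7)*(h - 7/2)*(h + 1/4)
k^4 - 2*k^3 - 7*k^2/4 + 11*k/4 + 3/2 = (k - 2)*(k - 3/2)*(k + 1/2)*(k + 1)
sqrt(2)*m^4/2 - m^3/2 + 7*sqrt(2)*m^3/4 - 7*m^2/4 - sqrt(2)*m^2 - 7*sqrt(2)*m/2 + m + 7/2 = (m + 7/2)*(m - sqrt(2))*(m - sqrt(2)/2)*(sqrt(2)*m/2 + 1)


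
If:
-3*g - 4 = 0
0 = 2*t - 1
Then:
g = -4/3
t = 1/2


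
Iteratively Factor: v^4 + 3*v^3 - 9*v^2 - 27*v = (v + 3)*(v^3 - 9*v) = (v - 3)*(v + 3)*(v^2 + 3*v) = v*(v - 3)*(v + 3)*(v + 3)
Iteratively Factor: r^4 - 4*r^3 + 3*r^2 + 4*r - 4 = (r - 2)*(r^3 - 2*r^2 - r + 2) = (r - 2)^2*(r^2 - 1) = (r - 2)^2*(r - 1)*(r + 1)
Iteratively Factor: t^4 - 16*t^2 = (t - 4)*(t^3 + 4*t^2) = t*(t - 4)*(t^2 + 4*t) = t*(t - 4)*(t + 4)*(t)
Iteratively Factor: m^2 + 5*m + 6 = (m + 3)*(m + 2)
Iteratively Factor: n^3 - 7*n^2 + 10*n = (n)*(n^2 - 7*n + 10) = n*(n - 2)*(n - 5)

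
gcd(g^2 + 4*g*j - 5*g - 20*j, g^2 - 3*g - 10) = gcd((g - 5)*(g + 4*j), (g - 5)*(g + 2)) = g - 5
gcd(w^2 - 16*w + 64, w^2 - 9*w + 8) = w - 8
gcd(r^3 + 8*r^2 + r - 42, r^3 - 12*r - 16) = 1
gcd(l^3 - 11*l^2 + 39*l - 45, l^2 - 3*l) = l - 3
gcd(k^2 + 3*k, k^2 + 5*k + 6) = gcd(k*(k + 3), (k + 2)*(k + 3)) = k + 3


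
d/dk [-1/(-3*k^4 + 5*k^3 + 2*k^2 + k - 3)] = (-12*k^3 + 15*k^2 + 4*k + 1)/(-3*k^4 + 5*k^3 + 2*k^2 + k - 3)^2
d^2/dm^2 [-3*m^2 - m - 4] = -6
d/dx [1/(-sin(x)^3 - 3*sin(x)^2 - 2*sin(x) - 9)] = (3*sin(x)^2 + 6*sin(x) + 2)*cos(x)/(sin(x)^3 + 3*sin(x)^2 + 2*sin(x) + 9)^2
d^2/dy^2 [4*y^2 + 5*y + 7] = 8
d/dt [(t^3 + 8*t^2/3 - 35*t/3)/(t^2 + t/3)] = (9*t^2 + 6*t + 113)/(9*t^2 + 6*t + 1)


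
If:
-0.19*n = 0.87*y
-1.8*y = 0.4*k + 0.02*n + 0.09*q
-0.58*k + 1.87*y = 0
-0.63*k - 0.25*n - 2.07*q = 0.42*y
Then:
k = 0.00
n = 0.00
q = 0.00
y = 0.00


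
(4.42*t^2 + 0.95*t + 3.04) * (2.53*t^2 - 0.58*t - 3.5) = 11.1826*t^4 - 0.1601*t^3 - 8.3298*t^2 - 5.0882*t - 10.64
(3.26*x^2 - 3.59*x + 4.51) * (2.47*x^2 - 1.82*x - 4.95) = 8.0522*x^4 - 14.8005*x^3 + 1.5365*x^2 + 9.5623*x - 22.3245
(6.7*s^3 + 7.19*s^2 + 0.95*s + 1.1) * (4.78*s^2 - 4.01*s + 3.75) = 32.026*s^5 + 7.5012*s^4 + 0.834099999999999*s^3 + 28.411*s^2 - 0.8485*s + 4.125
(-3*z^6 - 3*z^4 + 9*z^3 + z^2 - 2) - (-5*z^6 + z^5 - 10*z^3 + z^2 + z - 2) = 2*z^6 - z^5 - 3*z^4 + 19*z^3 - z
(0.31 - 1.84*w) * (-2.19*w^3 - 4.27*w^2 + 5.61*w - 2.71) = 4.0296*w^4 + 7.1779*w^3 - 11.6461*w^2 + 6.7255*w - 0.8401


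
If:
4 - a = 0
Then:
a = 4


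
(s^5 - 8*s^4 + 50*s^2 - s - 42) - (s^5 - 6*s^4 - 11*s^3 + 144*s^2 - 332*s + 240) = -2*s^4 + 11*s^3 - 94*s^2 + 331*s - 282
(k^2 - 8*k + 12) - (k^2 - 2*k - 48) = 60 - 6*k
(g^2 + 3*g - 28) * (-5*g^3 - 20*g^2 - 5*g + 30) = -5*g^5 - 35*g^4 + 75*g^3 + 575*g^2 + 230*g - 840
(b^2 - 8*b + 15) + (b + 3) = b^2 - 7*b + 18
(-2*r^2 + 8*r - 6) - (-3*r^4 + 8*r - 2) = 3*r^4 - 2*r^2 - 4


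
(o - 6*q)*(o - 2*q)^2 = o^3 - 10*o^2*q + 28*o*q^2 - 24*q^3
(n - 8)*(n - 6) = n^2 - 14*n + 48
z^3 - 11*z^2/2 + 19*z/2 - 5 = (z - 5/2)*(z - 2)*(z - 1)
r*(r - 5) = r^2 - 5*r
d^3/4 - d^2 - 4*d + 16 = (d/4 + 1)*(d - 4)^2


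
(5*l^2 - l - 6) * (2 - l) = -5*l^3 + 11*l^2 + 4*l - 12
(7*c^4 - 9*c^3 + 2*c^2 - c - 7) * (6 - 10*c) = -70*c^5 + 132*c^4 - 74*c^3 + 22*c^2 + 64*c - 42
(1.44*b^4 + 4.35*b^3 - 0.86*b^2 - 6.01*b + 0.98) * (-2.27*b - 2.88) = -3.2688*b^5 - 14.0217*b^4 - 10.5758*b^3 + 16.1195*b^2 + 15.0842*b - 2.8224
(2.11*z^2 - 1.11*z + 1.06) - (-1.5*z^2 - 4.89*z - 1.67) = 3.61*z^2 + 3.78*z + 2.73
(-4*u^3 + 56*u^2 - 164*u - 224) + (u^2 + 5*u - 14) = -4*u^3 + 57*u^2 - 159*u - 238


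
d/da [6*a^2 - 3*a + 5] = 12*a - 3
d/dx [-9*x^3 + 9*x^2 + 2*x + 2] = -27*x^2 + 18*x + 2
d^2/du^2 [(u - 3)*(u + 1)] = 2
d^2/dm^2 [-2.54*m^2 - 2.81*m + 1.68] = -5.08000000000000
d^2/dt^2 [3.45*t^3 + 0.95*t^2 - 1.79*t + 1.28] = 20.7*t + 1.9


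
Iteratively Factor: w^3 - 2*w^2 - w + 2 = (w - 1)*(w^2 - w - 2) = (w - 2)*(w - 1)*(w + 1)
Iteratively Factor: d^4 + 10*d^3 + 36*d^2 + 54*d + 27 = (d + 3)*(d^3 + 7*d^2 + 15*d + 9) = (d + 1)*(d + 3)*(d^2 + 6*d + 9) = (d + 1)*(d + 3)^2*(d + 3)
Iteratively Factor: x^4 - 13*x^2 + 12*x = (x - 3)*(x^3 + 3*x^2 - 4*x) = (x - 3)*(x + 4)*(x^2 - x) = x*(x - 3)*(x + 4)*(x - 1)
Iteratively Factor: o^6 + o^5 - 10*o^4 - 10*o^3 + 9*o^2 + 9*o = (o + 1)*(o^5 - 10*o^3 + 9*o) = (o + 1)*(o + 3)*(o^4 - 3*o^3 - o^2 + 3*o) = (o + 1)^2*(o + 3)*(o^3 - 4*o^2 + 3*o) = o*(o + 1)^2*(o + 3)*(o^2 - 4*o + 3) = o*(o - 1)*(o + 1)^2*(o + 3)*(o - 3)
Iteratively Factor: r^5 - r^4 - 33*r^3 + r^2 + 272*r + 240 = (r + 3)*(r^4 - 4*r^3 - 21*r^2 + 64*r + 80) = (r - 4)*(r + 3)*(r^3 - 21*r - 20) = (r - 4)*(r + 3)*(r + 4)*(r^2 - 4*r - 5) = (r - 5)*(r - 4)*(r + 3)*(r + 4)*(r + 1)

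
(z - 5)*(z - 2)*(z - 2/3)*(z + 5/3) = z^4 - 6*z^3 + 17*z^2/9 + 160*z/9 - 100/9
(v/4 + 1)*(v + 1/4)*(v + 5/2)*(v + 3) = v^4/4 + 39*v^3/16 + 255*v^2/32 + 299*v/32 + 15/8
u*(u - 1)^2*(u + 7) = u^4 + 5*u^3 - 13*u^2 + 7*u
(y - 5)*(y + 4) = y^2 - y - 20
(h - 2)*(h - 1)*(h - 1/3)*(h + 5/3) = h^4 - 5*h^3/3 - 23*h^2/9 + 13*h/3 - 10/9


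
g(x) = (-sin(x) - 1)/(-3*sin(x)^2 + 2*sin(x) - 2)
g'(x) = (6*sin(x)*cos(x) - 2*cos(x))*(-sin(x) - 1)/(-3*sin(x)^2 + 2*sin(x) - 2)^2 - cos(x)/(-3*sin(x)^2 + 2*sin(x) - 2) = (-3*sin(x)^2 - 6*sin(x) + 4)*cos(x)/(3*sin(x)^2 - 2*sin(x) + 2)^2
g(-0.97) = 0.03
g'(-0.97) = 0.12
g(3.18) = 0.46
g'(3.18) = -0.97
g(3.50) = 0.21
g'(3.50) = -0.57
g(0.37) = 0.82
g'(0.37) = 0.48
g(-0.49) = 0.15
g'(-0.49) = 0.42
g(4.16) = 0.03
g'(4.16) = -0.11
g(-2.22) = 0.04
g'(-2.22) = -0.14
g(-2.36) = 0.06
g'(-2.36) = -0.20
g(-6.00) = 0.76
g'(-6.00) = 0.71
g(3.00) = 0.64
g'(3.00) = -0.97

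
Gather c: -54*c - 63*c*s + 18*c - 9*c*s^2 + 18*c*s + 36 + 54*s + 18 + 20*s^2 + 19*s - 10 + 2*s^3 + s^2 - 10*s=c*(-9*s^2 - 45*s - 36) + 2*s^3 + 21*s^2 + 63*s + 44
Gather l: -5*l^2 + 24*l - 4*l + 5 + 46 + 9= -5*l^2 + 20*l + 60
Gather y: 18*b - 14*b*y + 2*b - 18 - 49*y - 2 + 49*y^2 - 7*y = 20*b + 49*y^2 + y*(-14*b - 56) - 20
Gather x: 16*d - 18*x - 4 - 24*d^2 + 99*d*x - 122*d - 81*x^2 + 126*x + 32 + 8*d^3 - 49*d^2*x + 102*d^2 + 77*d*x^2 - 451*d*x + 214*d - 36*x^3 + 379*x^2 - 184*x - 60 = 8*d^3 + 78*d^2 + 108*d - 36*x^3 + x^2*(77*d + 298) + x*(-49*d^2 - 352*d - 76) - 32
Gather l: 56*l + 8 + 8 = 56*l + 16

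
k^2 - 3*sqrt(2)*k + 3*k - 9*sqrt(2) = (k + 3)*(k - 3*sqrt(2))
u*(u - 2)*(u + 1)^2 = u^4 - 3*u^2 - 2*u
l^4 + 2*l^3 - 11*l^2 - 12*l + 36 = (l - 2)^2*(l + 3)^2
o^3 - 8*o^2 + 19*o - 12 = (o - 4)*(o - 3)*(o - 1)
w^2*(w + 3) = w^3 + 3*w^2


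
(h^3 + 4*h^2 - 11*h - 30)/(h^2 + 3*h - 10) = (h^2 - h - 6)/(h - 2)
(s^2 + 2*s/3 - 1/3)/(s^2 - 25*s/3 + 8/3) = (s + 1)/(s - 8)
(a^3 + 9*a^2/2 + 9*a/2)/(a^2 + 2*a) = (2*a^2 + 9*a + 9)/(2*(a + 2))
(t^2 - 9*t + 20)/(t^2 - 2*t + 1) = (t^2 - 9*t + 20)/(t^2 - 2*t + 1)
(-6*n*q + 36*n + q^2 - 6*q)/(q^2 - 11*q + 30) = (-6*n + q)/(q - 5)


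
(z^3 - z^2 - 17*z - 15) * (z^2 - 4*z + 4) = z^5 - 5*z^4 - 9*z^3 + 49*z^2 - 8*z - 60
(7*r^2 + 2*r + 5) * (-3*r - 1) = -21*r^3 - 13*r^2 - 17*r - 5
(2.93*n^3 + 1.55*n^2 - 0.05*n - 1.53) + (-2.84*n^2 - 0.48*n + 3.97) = 2.93*n^3 - 1.29*n^2 - 0.53*n + 2.44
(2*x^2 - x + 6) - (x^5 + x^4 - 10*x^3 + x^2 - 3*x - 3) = -x^5 - x^4 + 10*x^3 + x^2 + 2*x + 9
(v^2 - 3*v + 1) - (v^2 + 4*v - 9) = 10 - 7*v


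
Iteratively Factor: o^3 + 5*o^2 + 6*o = (o + 3)*(o^2 + 2*o) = o*(o + 3)*(o + 2)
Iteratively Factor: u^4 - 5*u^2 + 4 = (u - 2)*(u^3 + 2*u^2 - u - 2) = (u - 2)*(u + 1)*(u^2 + u - 2) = (u - 2)*(u - 1)*(u + 1)*(u + 2)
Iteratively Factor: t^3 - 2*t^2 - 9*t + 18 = (t - 2)*(t^2 - 9) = (t - 2)*(t + 3)*(t - 3)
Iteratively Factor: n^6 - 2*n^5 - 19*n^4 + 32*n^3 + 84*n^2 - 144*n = (n - 2)*(n^5 - 19*n^3 - 6*n^2 + 72*n) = (n - 4)*(n - 2)*(n^4 + 4*n^3 - 3*n^2 - 18*n) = (n - 4)*(n - 2)*(n + 3)*(n^3 + n^2 - 6*n) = (n - 4)*(n - 2)*(n + 3)^2*(n^2 - 2*n) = n*(n - 4)*(n - 2)*(n + 3)^2*(n - 2)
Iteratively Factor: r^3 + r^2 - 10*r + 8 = (r - 1)*(r^2 + 2*r - 8) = (r - 1)*(r + 4)*(r - 2)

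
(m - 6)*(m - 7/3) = m^2 - 25*m/3 + 14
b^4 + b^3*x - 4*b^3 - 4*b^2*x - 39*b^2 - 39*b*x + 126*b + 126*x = (b - 7)*(b - 3)*(b + 6)*(b + x)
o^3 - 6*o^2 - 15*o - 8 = (o - 8)*(o + 1)^2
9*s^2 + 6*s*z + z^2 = (3*s + z)^2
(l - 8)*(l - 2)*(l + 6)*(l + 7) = l^4 + 3*l^3 - 72*l^2 - 212*l + 672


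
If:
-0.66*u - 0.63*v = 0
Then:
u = -0.954545454545455*v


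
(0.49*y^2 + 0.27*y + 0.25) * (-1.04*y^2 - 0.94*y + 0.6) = -0.5096*y^4 - 0.7414*y^3 - 0.2198*y^2 - 0.073*y + 0.15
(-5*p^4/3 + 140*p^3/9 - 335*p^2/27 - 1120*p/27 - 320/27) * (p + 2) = -5*p^5/3 + 110*p^4/9 + 505*p^3/27 - 1790*p^2/27 - 2560*p/27 - 640/27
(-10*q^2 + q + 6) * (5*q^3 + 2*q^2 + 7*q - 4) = -50*q^5 - 15*q^4 - 38*q^3 + 59*q^2 + 38*q - 24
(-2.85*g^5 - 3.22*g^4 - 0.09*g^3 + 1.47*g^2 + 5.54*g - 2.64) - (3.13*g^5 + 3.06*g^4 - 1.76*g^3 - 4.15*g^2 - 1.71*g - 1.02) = -5.98*g^5 - 6.28*g^4 + 1.67*g^3 + 5.62*g^2 + 7.25*g - 1.62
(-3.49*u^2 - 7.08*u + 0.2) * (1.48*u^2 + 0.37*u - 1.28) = -5.1652*u^4 - 11.7697*u^3 + 2.1436*u^2 + 9.1364*u - 0.256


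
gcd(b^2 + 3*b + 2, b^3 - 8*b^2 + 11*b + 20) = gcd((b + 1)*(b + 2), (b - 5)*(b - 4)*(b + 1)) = b + 1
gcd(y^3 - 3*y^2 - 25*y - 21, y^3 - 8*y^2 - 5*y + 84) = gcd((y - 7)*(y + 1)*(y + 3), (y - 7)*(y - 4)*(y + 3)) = y^2 - 4*y - 21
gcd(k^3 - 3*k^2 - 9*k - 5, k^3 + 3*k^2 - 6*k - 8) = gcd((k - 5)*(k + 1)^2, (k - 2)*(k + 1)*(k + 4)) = k + 1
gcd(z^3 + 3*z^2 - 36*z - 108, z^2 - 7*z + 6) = z - 6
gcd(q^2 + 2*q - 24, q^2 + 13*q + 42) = q + 6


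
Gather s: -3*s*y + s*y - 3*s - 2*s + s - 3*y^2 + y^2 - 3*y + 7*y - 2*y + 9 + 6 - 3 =s*(-2*y - 4) - 2*y^2 + 2*y + 12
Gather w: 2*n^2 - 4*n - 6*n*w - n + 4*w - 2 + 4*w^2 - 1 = 2*n^2 - 5*n + 4*w^2 + w*(4 - 6*n) - 3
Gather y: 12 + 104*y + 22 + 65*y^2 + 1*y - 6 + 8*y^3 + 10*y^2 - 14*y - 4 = 8*y^3 + 75*y^2 + 91*y + 24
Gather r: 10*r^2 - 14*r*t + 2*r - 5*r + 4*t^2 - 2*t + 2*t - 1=10*r^2 + r*(-14*t - 3) + 4*t^2 - 1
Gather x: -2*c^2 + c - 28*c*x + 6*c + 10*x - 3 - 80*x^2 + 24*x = -2*c^2 + 7*c - 80*x^2 + x*(34 - 28*c) - 3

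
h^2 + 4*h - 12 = (h - 2)*(h + 6)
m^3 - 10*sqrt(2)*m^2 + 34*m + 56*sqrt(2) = (m - 7*sqrt(2))*(m - 4*sqrt(2))*(m + sqrt(2))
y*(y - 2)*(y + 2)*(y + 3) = y^4 + 3*y^3 - 4*y^2 - 12*y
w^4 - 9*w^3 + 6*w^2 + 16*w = w*(w - 8)*(w - 2)*(w + 1)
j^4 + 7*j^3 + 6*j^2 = j^2*(j + 1)*(j + 6)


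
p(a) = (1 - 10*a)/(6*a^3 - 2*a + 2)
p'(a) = (1 - 10*a)*(2 - 18*a^2)/(6*a^3 - 2*a + 2)^2 - 10/(6*a^3 - 2*a + 2)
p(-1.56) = -0.94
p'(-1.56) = -1.66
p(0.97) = -1.57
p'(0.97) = 2.43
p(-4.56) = -0.08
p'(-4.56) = -0.04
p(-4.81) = -0.07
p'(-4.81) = -0.03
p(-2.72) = -0.25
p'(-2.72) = -0.20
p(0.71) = -2.24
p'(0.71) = 2.13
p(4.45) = -0.08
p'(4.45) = 0.04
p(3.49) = -0.14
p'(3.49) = 0.08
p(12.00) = -0.01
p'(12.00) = 0.00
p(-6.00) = -0.05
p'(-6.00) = -0.02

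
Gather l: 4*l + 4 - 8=4*l - 4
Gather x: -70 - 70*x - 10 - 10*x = -80*x - 80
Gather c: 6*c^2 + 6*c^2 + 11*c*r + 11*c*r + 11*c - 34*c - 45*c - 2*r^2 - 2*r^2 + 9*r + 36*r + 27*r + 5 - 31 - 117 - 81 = 12*c^2 + c*(22*r - 68) - 4*r^2 + 72*r - 224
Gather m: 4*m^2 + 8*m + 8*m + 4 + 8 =4*m^2 + 16*m + 12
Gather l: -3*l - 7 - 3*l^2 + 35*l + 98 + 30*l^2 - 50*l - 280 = 27*l^2 - 18*l - 189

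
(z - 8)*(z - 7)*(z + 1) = z^3 - 14*z^2 + 41*z + 56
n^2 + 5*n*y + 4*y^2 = (n + y)*(n + 4*y)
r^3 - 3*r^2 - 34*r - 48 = (r - 8)*(r + 2)*(r + 3)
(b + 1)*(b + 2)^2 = b^3 + 5*b^2 + 8*b + 4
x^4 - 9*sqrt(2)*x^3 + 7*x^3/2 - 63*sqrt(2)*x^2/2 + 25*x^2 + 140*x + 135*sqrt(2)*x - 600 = (x - 5/2)*(x + 6)*(x - 5*sqrt(2))*(x - 4*sqrt(2))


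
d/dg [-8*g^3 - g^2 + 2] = 2*g*(-12*g - 1)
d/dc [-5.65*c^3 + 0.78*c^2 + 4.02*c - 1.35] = -16.95*c^2 + 1.56*c + 4.02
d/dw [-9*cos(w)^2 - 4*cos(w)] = 2*(9*cos(w) + 2)*sin(w)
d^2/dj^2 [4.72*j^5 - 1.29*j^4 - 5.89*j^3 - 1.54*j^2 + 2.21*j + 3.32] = 94.4*j^3 - 15.48*j^2 - 35.34*j - 3.08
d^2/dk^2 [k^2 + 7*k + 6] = 2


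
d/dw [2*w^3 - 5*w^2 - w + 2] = 6*w^2 - 10*w - 1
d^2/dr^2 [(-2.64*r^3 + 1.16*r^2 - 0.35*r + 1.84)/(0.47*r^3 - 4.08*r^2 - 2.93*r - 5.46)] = (1.77635683940025e-15*r^7 - 9.61243999999999*r^6 - 22.2771540000001*r^5 - 62.808168*r^4 + 17.1635179999998*r^3 - 250.656648*r^2 - 265.12704*r + 29.97518)/(0.103823*r^9 - 2.703816*r^8 + 21.529713*r^7 - 37.824246*r^6 - 71.396571*r^5 - 332.633412*r^4 - 374.745545*r^3 - 505.514646*r^2 - 262.043964*r - 162.771336)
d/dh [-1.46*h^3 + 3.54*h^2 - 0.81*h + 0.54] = -4.38*h^2 + 7.08*h - 0.81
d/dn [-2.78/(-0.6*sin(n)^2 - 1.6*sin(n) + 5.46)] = -(3.336*sin(n) + 4.448)*cos(n)/(0.6*sin(n)^2 + 1.6*sin(n) - 5.46)^2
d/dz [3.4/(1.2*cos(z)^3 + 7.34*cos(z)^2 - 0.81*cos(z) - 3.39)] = (12.24*cos(z)^2 + 49.912*cos(z) - 2.754)*sin(z)/(1.2*cos(z)^3 + 7.34*cos(z)^2 - 0.81*cos(z) - 3.39)^2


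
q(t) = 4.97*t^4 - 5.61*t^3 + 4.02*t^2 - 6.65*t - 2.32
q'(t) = 19.88*t^3 - 16.83*t^2 + 8.04*t - 6.65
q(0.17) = -3.36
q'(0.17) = -5.67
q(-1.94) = 137.07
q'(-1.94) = -230.74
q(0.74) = -5.82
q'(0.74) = -1.86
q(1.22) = -3.63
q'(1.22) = 14.21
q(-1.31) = 40.54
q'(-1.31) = -90.76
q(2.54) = 121.66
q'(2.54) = 230.97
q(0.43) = -4.71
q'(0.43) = -4.72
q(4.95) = 2366.69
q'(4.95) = 2031.96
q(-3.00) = 607.85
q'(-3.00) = -719.00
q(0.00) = -2.32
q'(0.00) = -6.65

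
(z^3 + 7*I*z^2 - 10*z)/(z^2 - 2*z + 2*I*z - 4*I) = z*(z + 5*I)/(z - 2)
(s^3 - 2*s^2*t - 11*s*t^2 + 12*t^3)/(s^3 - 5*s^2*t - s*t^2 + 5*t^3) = (s^2 - s*t - 12*t^2)/(s^2 - 4*s*t - 5*t^2)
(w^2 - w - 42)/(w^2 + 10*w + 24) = (w - 7)/(w + 4)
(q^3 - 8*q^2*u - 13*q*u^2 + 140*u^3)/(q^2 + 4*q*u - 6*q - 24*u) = (q^2 - 12*q*u + 35*u^2)/(q - 6)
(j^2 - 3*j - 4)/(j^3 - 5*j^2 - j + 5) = (j - 4)/(j^2 - 6*j + 5)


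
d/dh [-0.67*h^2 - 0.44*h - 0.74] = -1.34*h - 0.44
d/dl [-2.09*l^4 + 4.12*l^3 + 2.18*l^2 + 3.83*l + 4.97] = -8.36*l^3 + 12.36*l^2 + 4.36*l + 3.83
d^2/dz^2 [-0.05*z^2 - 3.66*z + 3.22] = -0.100000000000000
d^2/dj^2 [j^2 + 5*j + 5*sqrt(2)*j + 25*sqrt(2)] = 2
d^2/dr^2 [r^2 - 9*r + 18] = 2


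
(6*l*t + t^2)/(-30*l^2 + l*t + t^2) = t/(-5*l + t)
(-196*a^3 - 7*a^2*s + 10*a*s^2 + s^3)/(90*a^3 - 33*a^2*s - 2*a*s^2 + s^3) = (-196*a^3 - 7*a^2*s + 10*a*s^2 + s^3)/(90*a^3 - 33*a^2*s - 2*a*s^2 + s^3)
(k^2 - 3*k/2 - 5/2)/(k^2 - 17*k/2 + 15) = (k + 1)/(k - 6)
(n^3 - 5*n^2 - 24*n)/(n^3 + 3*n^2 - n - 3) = n*(n - 8)/(n^2 - 1)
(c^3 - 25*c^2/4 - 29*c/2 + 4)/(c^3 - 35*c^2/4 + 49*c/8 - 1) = 2*(c + 2)/(2*c - 1)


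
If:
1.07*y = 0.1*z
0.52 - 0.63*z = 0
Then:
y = 0.08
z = 0.83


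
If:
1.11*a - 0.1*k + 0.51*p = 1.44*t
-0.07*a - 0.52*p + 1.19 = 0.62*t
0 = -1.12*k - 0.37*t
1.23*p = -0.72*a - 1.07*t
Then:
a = -7.40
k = 1.07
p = 7.15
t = -3.24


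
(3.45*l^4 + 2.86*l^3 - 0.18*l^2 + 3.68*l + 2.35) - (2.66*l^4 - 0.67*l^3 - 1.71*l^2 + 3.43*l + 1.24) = 0.79*l^4 + 3.53*l^3 + 1.53*l^2 + 0.25*l + 1.11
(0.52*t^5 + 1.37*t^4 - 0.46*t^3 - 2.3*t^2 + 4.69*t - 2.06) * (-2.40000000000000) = -1.248*t^5 - 3.288*t^4 + 1.104*t^3 + 5.52*t^2 - 11.256*t + 4.944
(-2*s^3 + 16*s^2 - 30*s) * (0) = 0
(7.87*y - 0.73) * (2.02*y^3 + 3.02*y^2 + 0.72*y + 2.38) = 15.8974*y^4 + 22.2928*y^3 + 3.4618*y^2 + 18.205*y - 1.7374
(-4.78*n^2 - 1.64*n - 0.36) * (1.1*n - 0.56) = -5.258*n^3 + 0.8728*n^2 + 0.5224*n + 0.2016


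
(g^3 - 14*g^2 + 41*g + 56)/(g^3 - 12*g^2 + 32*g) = (g^2 - 6*g - 7)/(g*(g - 4))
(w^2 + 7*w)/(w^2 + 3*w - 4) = w*(w + 7)/(w^2 + 3*w - 4)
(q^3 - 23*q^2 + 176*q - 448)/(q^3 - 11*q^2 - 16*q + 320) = (q - 7)/(q + 5)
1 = 1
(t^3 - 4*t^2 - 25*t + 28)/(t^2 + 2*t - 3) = (t^2 - 3*t - 28)/(t + 3)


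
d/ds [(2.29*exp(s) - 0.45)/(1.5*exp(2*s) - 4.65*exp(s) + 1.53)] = (-3.435*exp(2*s) + 1.35*exp(s) + 1.4112)*exp(s)/(2.25*exp(4*s) - 13.95*exp(3*s) + 26.2125*exp(2*s) - 14.229*exp(s) + 2.3409)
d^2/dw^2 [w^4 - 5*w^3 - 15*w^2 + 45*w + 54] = 12*w^2 - 30*w - 30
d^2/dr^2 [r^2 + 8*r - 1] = 2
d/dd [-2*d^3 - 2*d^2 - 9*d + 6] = -6*d^2 - 4*d - 9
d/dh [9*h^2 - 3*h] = 18*h - 3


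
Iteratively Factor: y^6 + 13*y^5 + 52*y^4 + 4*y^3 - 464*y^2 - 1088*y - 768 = (y + 4)*(y^5 + 9*y^4 + 16*y^3 - 60*y^2 - 224*y - 192) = (y + 4)^2*(y^4 + 5*y^3 - 4*y^2 - 44*y - 48) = (y + 4)^3*(y^3 + y^2 - 8*y - 12) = (y + 2)*(y + 4)^3*(y^2 - y - 6) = (y + 2)^2*(y + 4)^3*(y - 3)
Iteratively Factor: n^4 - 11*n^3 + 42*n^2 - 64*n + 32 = (n - 4)*(n^3 - 7*n^2 + 14*n - 8) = (n - 4)*(n - 1)*(n^2 - 6*n + 8) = (n - 4)^2*(n - 1)*(n - 2)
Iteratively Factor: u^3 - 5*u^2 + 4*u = (u - 1)*(u^2 - 4*u) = (u - 4)*(u - 1)*(u)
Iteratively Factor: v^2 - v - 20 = (v + 4)*(v - 5)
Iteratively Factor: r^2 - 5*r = (r - 5)*(r)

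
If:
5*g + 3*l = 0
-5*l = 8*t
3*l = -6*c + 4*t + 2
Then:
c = 22*t/15 + 1/3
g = 24*t/25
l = -8*t/5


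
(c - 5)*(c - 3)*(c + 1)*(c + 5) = c^4 - 2*c^3 - 28*c^2 + 50*c + 75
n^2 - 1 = (n - 1)*(n + 1)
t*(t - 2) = t^2 - 2*t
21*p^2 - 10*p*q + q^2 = (-7*p + q)*(-3*p + q)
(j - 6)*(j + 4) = j^2 - 2*j - 24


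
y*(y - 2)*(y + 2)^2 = y^4 + 2*y^3 - 4*y^2 - 8*y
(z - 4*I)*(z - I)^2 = z^3 - 6*I*z^2 - 9*z + 4*I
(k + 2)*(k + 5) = k^2 + 7*k + 10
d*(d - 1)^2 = d^3 - 2*d^2 + d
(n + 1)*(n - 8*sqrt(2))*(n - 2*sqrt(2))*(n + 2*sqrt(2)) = n^4 - 8*sqrt(2)*n^3 + n^3 - 8*sqrt(2)*n^2 - 8*n^2 - 8*n + 64*sqrt(2)*n + 64*sqrt(2)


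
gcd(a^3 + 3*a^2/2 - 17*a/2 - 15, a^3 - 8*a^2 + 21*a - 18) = a - 3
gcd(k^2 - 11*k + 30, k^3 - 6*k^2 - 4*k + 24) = k - 6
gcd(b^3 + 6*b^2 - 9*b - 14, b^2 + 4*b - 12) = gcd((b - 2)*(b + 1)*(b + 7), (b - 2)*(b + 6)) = b - 2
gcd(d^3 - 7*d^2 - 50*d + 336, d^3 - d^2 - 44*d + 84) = d^2 + d - 42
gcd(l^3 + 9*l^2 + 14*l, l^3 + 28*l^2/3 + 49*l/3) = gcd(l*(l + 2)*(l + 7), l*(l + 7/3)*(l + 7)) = l^2 + 7*l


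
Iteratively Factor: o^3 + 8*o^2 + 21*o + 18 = (o + 2)*(o^2 + 6*o + 9) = (o + 2)*(o + 3)*(o + 3)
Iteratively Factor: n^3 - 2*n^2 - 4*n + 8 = (n - 2)*(n^2 - 4) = (n - 2)^2*(n + 2)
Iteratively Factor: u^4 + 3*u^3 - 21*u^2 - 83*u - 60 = (u + 3)*(u^3 - 21*u - 20) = (u + 1)*(u + 3)*(u^2 - u - 20) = (u + 1)*(u + 3)*(u + 4)*(u - 5)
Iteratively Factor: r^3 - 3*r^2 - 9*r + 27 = (r - 3)*(r^2 - 9) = (r - 3)*(r + 3)*(r - 3)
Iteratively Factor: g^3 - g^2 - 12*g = (g)*(g^2 - g - 12) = g*(g - 4)*(g + 3)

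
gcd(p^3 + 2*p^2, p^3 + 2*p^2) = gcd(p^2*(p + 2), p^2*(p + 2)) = p^3 + 2*p^2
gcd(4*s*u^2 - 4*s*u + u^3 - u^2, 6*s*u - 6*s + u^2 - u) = u - 1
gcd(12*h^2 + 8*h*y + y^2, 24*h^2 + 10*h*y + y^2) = 6*h + y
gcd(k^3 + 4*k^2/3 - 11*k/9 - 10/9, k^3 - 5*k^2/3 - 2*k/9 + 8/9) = k^2 - k/3 - 2/3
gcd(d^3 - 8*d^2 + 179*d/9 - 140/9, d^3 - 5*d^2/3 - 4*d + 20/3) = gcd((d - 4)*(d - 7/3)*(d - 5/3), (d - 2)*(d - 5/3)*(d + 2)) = d - 5/3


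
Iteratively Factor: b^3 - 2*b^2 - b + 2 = (b - 1)*(b^2 - b - 2) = (b - 1)*(b + 1)*(b - 2)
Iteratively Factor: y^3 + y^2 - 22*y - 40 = (y + 4)*(y^2 - 3*y - 10) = (y + 2)*(y + 4)*(y - 5)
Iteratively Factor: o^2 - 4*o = (o - 4)*(o)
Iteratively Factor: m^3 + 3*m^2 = (m)*(m^2 + 3*m) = m^2*(m + 3)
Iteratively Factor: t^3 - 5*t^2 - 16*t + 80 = (t + 4)*(t^2 - 9*t + 20) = (t - 5)*(t + 4)*(t - 4)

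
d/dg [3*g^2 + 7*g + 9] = 6*g + 7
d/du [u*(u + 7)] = 2*u + 7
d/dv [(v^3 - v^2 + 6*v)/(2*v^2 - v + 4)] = (2*v^4 - 2*v^3 + v^2 - 8*v + 24)/(4*v^4 - 4*v^3 + 17*v^2 - 8*v + 16)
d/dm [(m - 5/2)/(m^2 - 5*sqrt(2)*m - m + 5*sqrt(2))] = (m^2 - 5*sqrt(2)*m - m + (2*m - 5)*(-2*m + 1 + 5*sqrt(2))/2 + 5*sqrt(2))/(m^2 - 5*sqrt(2)*m - m + 5*sqrt(2))^2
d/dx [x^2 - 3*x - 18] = 2*x - 3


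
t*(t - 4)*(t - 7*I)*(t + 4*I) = t^4 - 4*t^3 - 3*I*t^3 + 28*t^2 + 12*I*t^2 - 112*t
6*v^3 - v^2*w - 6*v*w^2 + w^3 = (-6*v + w)*(-v + w)*(v + w)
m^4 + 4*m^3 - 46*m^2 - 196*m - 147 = (m - 7)*(m + 1)*(m + 3)*(m + 7)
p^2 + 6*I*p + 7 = (p - I)*(p + 7*I)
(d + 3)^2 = d^2 + 6*d + 9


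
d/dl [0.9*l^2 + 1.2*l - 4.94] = 1.8*l + 1.2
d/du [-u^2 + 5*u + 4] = 5 - 2*u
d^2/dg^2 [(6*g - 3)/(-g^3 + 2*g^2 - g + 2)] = 6*(-(2*g - 1)*(3*g^2 - 4*g + 1)^2 + (6*g^2 - 8*g + (2*g - 1)*(3*g - 2) + 2)*(g^3 - 2*g^2 + g - 2))/(g^3 - 2*g^2 + g - 2)^3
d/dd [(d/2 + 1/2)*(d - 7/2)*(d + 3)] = 3*d^2/2 + d/2 - 11/2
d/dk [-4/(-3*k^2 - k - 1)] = 4*(-6*k - 1)/(3*k^2 + k + 1)^2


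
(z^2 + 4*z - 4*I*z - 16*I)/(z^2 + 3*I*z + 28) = (z + 4)/(z + 7*I)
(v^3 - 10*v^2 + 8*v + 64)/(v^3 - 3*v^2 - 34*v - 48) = (v - 4)/(v + 3)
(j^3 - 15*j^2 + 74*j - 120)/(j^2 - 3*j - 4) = (j^2 - 11*j + 30)/(j + 1)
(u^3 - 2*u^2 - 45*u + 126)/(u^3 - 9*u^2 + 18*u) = (u + 7)/u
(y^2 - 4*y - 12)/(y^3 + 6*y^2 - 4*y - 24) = (y - 6)/(y^2 + 4*y - 12)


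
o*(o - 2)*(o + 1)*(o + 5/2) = o^4 + 3*o^3/2 - 9*o^2/2 - 5*o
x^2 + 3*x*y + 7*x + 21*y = (x + 7)*(x + 3*y)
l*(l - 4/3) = l^2 - 4*l/3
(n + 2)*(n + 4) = n^2 + 6*n + 8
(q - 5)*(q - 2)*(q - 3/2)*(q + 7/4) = q^4 - 27*q^3/4 + 45*q^2/8 + 167*q/8 - 105/4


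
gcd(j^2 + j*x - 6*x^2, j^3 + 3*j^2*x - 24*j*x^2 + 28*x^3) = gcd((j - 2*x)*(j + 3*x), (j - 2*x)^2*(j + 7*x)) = -j + 2*x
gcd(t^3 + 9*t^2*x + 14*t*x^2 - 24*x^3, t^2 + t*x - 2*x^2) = -t + x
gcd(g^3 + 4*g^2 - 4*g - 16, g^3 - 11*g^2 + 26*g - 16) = g - 2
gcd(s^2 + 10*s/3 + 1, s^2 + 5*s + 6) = s + 3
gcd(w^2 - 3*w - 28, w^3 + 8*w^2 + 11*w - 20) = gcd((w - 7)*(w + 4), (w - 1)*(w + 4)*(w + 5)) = w + 4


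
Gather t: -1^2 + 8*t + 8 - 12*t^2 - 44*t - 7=-12*t^2 - 36*t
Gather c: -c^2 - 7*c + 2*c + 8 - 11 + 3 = -c^2 - 5*c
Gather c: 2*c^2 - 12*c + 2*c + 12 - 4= 2*c^2 - 10*c + 8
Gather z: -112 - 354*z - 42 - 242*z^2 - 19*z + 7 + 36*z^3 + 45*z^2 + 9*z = 36*z^3 - 197*z^2 - 364*z - 147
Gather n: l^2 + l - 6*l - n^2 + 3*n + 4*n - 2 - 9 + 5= l^2 - 5*l - n^2 + 7*n - 6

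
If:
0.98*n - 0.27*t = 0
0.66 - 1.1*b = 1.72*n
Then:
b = 0.6 - 0.430797773654917*t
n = 0.275510204081633*t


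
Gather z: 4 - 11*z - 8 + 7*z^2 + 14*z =7*z^2 + 3*z - 4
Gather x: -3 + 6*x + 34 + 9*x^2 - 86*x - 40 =9*x^2 - 80*x - 9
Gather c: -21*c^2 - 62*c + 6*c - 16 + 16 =-21*c^2 - 56*c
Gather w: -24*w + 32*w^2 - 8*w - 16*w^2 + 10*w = 16*w^2 - 22*w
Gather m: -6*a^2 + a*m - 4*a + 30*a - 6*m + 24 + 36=-6*a^2 + 26*a + m*(a - 6) + 60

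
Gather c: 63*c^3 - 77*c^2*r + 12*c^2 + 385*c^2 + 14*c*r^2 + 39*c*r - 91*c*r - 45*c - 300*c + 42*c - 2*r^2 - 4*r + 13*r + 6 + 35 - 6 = 63*c^3 + c^2*(397 - 77*r) + c*(14*r^2 - 52*r - 303) - 2*r^2 + 9*r + 35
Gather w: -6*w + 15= 15 - 6*w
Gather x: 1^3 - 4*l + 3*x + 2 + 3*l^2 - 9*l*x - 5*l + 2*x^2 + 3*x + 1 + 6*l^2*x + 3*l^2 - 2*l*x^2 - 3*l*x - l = 6*l^2 - 10*l + x^2*(2 - 2*l) + x*(6*l^2 - 12*l + 6) + 4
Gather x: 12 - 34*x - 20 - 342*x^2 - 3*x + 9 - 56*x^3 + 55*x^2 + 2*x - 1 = -56*x^3 - 287*x^2 - 35*x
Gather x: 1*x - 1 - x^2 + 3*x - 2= -x^2 + 4*x - 3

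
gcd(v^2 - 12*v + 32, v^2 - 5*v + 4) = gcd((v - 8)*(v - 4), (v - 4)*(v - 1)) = v - 4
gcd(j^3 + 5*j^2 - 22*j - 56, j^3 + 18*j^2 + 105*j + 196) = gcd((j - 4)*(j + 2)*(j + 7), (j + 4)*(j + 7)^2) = j + 7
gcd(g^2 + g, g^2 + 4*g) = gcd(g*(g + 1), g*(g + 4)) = g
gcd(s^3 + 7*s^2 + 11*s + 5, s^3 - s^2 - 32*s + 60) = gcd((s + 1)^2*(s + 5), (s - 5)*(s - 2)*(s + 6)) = 1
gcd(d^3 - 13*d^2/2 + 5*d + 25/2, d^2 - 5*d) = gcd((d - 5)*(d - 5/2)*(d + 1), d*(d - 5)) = d - 5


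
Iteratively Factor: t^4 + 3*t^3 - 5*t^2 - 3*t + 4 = (t - 1)*(t^3 + 4*t^2 - t - 4) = (t - 1)*(t + 1)*(t^2 + 3*t - 4) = (t - 1)*(t + 1)*(t + 4)*(t - 1)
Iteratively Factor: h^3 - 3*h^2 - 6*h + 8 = (h - 4)*(h^2 + h - 2) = (h - 4)*(h + 2)*(h - 1)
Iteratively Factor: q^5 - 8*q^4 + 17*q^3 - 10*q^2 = (q - 1)*(q^4 - 7*q^3 + 10*q^2) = q*(q - 1)*(q^3 - 7*q^2 + 10*q) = q^2*(q - 1)*(q^2 - 7*q + 10) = q^2*(q - 5)*(q - 1)*(q - 2)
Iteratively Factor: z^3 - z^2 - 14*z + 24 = (z - 2)*(z^2 + z - 12) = (z - 3)*(z - 2)*(z + 4)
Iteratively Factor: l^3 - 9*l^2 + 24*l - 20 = (l - 5)*(l^2 - 4*l + 4) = (l - 5)*(l - 2)*(l - 2)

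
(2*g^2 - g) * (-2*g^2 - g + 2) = -4*g^4 + 5*g^2 - 2*g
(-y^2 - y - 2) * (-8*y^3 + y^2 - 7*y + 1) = 8*y^5 + 7*y^4 + 22*y^3 + 4*y^2 + 13*y - 2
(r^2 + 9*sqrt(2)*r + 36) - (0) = r^2 + 9*sqrt(2)*r + 36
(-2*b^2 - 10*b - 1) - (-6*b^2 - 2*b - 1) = 4*b^2 - 8*b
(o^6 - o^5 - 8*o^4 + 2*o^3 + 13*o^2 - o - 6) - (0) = o^6 - o^5 - 8*o^4 + 2*o^3 + 13*o^2 - o - 6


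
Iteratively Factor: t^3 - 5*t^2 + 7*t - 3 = (t - 3)*(t^2 - 2*t + 1) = (t - 3)*(t - 1)*(t - 1)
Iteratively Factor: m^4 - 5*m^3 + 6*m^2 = (m - 2)*(m^3 - 3*m^2) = m*(m - 2)*(m^2 - 3*m) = m^2*(m - 2)*(m - 3)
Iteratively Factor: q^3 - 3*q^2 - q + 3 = (q - 3)*(q^2 - 1) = (q - 3)*(q - 1)*(q + 1)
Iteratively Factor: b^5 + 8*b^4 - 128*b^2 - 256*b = (b)*(b^4 + 8*b^3 - 128*b - 256) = b*(b - 4)*(b^3 + 12*b^2 + 48*b + 64) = b*(b - 4)*(b + 4)*(b^2 + 8*b + 16) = b*(b - 4)*(b + 4)^2*(b + 4)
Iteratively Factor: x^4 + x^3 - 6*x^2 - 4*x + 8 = (x - 2)*(x^3 + 3*x^2 - 4) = (x - 2)*(x - 1)*(x^2 + 4*x + 4) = (x - 2)*(x - 1)*(x + 2)*(x + 2)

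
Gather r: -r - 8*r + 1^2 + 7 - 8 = -9*r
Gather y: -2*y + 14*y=12*y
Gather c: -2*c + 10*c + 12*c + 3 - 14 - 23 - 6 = 20*c - 40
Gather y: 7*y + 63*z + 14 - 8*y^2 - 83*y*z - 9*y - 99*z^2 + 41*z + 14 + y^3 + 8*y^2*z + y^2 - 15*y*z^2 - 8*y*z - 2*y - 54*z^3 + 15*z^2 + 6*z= y^3 + y^2*(8*z - 7) + y*(-15*z^2 - 91*z - 4) - 54*z^3 - 84*z^2 + 110*z + 28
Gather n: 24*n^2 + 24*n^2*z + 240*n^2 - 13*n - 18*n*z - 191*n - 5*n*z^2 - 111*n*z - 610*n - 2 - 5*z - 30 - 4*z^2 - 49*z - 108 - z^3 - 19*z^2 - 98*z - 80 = n^2*(24*z + 264) + n*(-5*z^2 - 129*z - 814) - z^3 - 23*z^2 - 152*z - 220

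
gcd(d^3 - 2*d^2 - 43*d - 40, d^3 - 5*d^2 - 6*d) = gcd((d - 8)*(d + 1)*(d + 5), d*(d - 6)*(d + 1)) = d + 1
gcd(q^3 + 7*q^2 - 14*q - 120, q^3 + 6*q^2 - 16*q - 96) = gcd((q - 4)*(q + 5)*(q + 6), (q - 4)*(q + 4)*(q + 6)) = q^2 + 2*q - 24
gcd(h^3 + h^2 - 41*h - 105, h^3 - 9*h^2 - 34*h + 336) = h - 7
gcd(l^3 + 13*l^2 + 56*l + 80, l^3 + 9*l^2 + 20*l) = l^2 + 9*l + 20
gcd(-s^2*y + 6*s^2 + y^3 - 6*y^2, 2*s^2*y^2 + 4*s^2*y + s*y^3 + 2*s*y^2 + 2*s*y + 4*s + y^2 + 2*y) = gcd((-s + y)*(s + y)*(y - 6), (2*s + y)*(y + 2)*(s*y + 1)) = 1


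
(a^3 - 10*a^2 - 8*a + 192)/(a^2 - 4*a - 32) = a - 6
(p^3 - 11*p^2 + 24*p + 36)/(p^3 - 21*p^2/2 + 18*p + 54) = 2*(p + 1)/(2*p + 3)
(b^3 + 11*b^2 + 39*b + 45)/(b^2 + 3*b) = b + 8 + 15/b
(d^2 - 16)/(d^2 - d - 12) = (d + 4)/(d + 3)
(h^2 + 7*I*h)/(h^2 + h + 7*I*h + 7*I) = h/(h + 1)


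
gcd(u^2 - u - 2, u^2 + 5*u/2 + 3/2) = u + 1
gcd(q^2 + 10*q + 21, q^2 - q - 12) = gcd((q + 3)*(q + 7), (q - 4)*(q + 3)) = q + 3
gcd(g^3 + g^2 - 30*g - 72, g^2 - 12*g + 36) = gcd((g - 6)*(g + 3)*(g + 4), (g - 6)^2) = g - 6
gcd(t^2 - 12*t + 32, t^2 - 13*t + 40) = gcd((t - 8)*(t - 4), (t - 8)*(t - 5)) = t - 8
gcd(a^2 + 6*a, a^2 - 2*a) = a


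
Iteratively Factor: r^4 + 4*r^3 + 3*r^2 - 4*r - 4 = (r - 1)*(r^3 + 5*r^2 + 8*r + 4) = (r - 1)*(r + 2)*(r^2 + 3*r + 2) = (r - 1)*(r + 2)^2*(r + 1)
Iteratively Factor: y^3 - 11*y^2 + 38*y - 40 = (y - 2)*(y^2 - 9*y + 20) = (y - 4)*(y - 2)*(y - 5)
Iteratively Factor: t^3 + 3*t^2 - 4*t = (t + 4)*(t^2 - t) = (t - 1)*(t + 4)*(t)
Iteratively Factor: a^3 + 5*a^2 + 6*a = (a + 2)*(a^2 + 3*a) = (a + 2)*(a + 3)*(a)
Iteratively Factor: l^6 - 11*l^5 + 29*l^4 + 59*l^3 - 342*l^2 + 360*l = (l)*(l^5 - 11*l^4 + 29*l^3 + 59*l^2 - 342*l + 360) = l*(l - 5)*(l^4 - 6*l^3 - l^2 + 54*l - 72) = l*(l - 5)*(l - 2)*(l^3 - 4*l^2 - 9*l + 36) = l*(l - 5)*(l - 3)*(l - 2)*(l^2 - l - 12) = l*(l - 5)*(l - 4)*(l - 3)*(l - 2)*(l + 3)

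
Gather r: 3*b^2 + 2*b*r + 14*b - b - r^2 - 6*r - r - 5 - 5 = 3*b^2 + 13*b - r^2 + r*(2*b - 7) - 10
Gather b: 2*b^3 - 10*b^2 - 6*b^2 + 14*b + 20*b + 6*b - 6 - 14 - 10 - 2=2*b^3 - 16*b^2 + 40*b - 32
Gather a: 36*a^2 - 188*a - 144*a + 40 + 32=36*a^2 - 332*a + 72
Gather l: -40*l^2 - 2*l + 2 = -40*l^2 - 2*l + 2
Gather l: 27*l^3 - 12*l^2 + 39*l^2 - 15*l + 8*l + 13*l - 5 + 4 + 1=27*l^3 + 27*l^2 + 6*l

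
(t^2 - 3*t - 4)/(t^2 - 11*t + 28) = (t + 1)/(t - 7)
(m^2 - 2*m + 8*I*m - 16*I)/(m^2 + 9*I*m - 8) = (m - 2)/(m + I)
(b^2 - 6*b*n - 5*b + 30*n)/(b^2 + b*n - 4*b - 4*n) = (b^2 - 6*b*n - 5*b + 30*n)/(b^2 + b*n - 4*b - 4*n)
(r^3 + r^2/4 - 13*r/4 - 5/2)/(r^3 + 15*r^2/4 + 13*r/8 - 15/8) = 2*(r^2 - r - 2)/(2*r^2 + 5*r - 3)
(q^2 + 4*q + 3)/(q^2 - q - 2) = (q + 3)/(q - 2)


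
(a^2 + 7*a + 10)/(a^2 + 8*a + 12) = (a + 5)/(a + 6)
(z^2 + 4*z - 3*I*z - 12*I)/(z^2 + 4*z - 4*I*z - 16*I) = (z - 3*I)/(z - 4*I)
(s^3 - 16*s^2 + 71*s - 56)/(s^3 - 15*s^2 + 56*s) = (s - 1)/s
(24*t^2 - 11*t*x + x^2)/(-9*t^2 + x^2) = (-8*t + x)/(3*t + x)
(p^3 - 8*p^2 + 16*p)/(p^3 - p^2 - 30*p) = (-p^2 + 8*p - 16)/(-p^2 + p + 30)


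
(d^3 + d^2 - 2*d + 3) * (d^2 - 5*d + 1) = d^5 - 4*d^4 - 6*d^3 + 14*d^2 - 17*d + 3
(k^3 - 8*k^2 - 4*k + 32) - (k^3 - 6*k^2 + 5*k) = -2*k^2 - 9*k + 32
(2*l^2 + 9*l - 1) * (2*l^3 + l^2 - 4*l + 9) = 4*l^5 + 20*l^4 - l^3 - 19*l^2 + 85*l - 9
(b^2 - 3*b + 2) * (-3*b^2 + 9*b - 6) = -3*b^4 + 18*b^3 - 39*b^2 + 36*b - 12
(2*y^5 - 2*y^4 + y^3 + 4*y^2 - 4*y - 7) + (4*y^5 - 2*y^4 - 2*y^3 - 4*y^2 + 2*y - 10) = 6*y^5 - 4*y^4 - y^3 - 2*y - 17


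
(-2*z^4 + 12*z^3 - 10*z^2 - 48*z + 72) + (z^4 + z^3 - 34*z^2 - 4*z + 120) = -z^4 + 13*z^3 - 44*z^2 - 52*z + 192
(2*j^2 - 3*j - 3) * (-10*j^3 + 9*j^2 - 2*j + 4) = -20*j^5 + 48*j^4 - j^3 - 13*j^2 - 6*j - 12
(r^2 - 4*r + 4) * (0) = 0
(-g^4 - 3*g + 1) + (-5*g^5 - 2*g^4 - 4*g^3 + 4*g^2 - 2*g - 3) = -5*g^5 - 3*g^4 - 4*g^3 + 4*g^2 - 5*g - 2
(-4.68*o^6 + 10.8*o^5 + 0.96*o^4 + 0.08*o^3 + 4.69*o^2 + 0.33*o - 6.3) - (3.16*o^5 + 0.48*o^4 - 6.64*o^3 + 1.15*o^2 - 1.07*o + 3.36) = -4.68*o^6 + 7.64*o^5 + 0.48*o^4 + 6.72*o^3 + 3.54*o^2 + 1.4*o - 9.66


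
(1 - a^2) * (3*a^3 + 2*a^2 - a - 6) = -3*a^5 - 2*a^4 + 4*a^3 + 8*a^2 - a - 6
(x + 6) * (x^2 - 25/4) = x^3 + 6*x^2 - 25*x/4 - 75/2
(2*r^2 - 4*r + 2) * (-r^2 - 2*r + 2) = -2*r^4 + 10*r^2 - 12*r + 4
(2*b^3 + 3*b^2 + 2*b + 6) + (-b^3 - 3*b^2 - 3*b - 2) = b^3 - b + 4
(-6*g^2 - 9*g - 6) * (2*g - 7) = -12*g^3 + 24*g^2 + 51*g + 42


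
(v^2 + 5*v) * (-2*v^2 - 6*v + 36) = -2*v^4 - 16*v^3 + 6*v^2 + 180*v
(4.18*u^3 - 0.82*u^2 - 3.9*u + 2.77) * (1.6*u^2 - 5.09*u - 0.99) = 6.688*u^5 - 22.5882*u^4 - 6.2044*u^3 + 25.0948*u^2 - 10.2383*u - 2.7423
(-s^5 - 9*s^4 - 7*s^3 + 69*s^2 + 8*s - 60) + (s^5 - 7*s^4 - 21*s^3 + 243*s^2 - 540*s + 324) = -16*s^4 - 28*s^3 + 312*s^2 - 532*s + 264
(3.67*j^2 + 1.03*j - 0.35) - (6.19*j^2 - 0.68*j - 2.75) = -2.52*j^2 + 1.71*j + 2.4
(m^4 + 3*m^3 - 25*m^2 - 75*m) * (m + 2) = m^5 + 5*m^4 - 19*m^3 - 125*m^2 - 150*m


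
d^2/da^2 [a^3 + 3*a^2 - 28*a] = 6*a + 6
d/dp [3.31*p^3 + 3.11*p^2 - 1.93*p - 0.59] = 9.93*p^2 + 6.22*p - 1.93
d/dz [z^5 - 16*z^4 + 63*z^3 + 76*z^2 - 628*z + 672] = 5*z^4 - 64*z^3 + 189*z^2 + 152*z - 628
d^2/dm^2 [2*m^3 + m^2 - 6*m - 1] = 12*m + 2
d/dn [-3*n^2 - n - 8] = -6*n - 1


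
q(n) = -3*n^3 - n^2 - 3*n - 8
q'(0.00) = -3.00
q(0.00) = -8.00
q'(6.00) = -339.00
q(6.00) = -710.00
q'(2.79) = -78.64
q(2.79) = -89.31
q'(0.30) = -4.41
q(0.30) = -9.07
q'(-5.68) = -282.00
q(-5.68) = 526.53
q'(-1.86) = -30.42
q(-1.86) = 13.42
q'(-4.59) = -183.43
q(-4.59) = 274.81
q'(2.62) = -70.02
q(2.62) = -76.68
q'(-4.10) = -146.09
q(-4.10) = 194.25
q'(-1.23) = -14.16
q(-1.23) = -0.24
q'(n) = -9*n^2 - 2*n - 3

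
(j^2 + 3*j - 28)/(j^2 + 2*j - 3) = (j^2 + 3*j - 28)/(j^2 + 2*j - 3)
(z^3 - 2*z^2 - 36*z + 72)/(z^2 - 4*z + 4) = (z^2 - 36)/(z - 2)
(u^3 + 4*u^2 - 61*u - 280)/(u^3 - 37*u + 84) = (u^2 - 3*u - 40)/(u^2 - 7*u + 12)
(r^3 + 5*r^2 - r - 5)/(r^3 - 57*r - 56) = (r^2 + 4*r - 5)/(r^2 - r - 56)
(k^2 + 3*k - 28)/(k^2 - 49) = (k - 4)/(k - 7)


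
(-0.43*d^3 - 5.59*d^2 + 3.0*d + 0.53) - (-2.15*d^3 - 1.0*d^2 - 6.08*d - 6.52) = 1.72*d^3 - 4.59*d^2 + 9.08*d + 7.05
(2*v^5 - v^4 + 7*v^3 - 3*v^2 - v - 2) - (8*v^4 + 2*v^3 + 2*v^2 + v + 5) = 2*v^5 - 9*v^4 + 5*v^3 - 5*v^2 - 2*v - 7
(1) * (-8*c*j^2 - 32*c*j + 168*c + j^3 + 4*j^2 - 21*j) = -8*c*j^2 - 32*c*j + 168*c + j^3 + 4*j^2 - 21*j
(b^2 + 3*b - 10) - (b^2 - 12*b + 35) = 15*b - 45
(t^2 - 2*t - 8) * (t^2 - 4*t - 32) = t^4 - 6*t^3 - 32*t^2 + 96*t + 256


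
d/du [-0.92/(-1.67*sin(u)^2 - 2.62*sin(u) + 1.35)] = -(3.0728*sin(u) + 2.4104)*cos(u)/(1.67*sin(u)^2 + 2.62*sin(u) - 1.35)^2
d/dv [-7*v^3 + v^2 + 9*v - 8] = -21*v^2 + 2*v + 9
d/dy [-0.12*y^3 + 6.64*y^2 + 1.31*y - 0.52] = -0.36*y^2 + 13.28*y + 1.31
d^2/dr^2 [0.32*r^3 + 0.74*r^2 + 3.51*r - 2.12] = 1.92*r + 1.48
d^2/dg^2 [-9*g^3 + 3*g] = -54*g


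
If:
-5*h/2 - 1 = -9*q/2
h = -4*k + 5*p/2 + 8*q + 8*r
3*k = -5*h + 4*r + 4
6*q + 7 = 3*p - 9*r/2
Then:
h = -231*r/464 - 61/232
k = 3011*r/1392 + 411/232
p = 659*r/696 + 865/348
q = 53/696 - 385*r/1392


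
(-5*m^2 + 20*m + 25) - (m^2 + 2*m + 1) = -6*m^2 + 18*m + 24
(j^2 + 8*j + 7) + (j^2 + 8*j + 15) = 2*j^2 + 16*j + 22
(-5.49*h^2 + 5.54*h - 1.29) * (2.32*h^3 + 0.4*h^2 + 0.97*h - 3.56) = -12.7368*h^5 + 10.6568*h^4 - 6.1021*h^3 + 24.4022*h^2 - 20.9737*h + 4.5924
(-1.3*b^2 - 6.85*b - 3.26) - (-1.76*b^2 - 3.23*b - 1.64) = 0.46*b^2 - 3.62*b - 1.62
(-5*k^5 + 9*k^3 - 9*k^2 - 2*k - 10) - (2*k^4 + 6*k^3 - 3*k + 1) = -5*k^5 - 2*k^4 + 3*k^3 - 9*k^2 + k - 11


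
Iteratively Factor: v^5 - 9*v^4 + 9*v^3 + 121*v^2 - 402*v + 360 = (v - 3)*(v^4 - 6*v^3 - 9*v^2 + 94*v - 120) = (v - 3)*(v - 2)*(v^3 - 4*v^2 - 17*v + 60) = (v - 5)*(v - 3)*(v - 2)*(v^2 + v - 12) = (v - 5)*(v - 3)^2*(v - 2)*(v + 4)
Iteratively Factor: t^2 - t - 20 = (t + 4)*(t - 5)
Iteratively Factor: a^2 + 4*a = (a)*(a + 4)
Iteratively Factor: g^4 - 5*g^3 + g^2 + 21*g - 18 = (g - 3)*(g^3 - 2*g^2 - 5*g + 6) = (g - 3)^2*(g^2 + g - 2) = (g - 3)^2*(g - 1)*(g + 2)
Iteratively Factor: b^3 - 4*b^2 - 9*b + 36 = (b - 3)*(b^2 - b - 12) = (b - 3)*(b + 3)*(b - 4)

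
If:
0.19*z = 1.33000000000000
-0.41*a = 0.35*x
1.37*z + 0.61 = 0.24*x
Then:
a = -36.28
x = 42.50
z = 7.00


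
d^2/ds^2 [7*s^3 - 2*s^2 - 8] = 42*s - 4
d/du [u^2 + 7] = 2*u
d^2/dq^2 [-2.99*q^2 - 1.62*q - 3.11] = -5.98000000000000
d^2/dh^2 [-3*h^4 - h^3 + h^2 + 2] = -36*h^2 - 6*h + 2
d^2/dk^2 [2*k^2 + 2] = 4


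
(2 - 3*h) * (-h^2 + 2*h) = 3*h^3 - 8*h^2 + 4*h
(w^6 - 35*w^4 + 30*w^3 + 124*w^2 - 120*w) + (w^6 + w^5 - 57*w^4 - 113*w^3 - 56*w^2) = 2*w^6 + w^5 - 92*w^4 - 83*w^3 + 68*w^2 - 120*w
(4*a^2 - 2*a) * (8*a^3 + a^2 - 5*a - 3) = 32*a^5 - 12*a^4 - 22*a^3 - 2*a^2 + 6*a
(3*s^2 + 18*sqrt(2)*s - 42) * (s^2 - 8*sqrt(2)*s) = 3*s^4 - 6*sqrt(2)*s^3 - 330*s^2 + 336*sqrt(2)*s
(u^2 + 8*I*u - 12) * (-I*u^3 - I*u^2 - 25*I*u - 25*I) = -I*u^5 + 8*u^4 - I*u^4 + 8*u^3 - 13*I*u^3 + 200*u^2 - 13*I*u^2 + 200*u + 300*I*u + 300*I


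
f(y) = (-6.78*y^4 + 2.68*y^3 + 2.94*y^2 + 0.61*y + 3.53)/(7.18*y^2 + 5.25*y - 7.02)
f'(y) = (-14.36*y - 5.25)*(-6.78*y^4 + 2.68*y^3 + 2.94*y^2 + 0.61*y + 3.53)/(7.18*y^2 + 5.25*y - 7.02)^2 + (-27.12*y^3 + 8.04*y^2 + 5.88*y + 0.61)/(7.18*y^2 + 5.25*y - 7.02)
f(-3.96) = -21.07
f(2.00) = -2.19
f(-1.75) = -11.50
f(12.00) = -124.35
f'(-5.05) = 10.46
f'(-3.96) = 8.26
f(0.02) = -0.51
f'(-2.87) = 5.62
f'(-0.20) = -0.13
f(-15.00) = -229.86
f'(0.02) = -0.52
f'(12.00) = -21.61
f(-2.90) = -13.59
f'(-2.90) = 5.71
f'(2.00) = -3.04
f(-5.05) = -31.28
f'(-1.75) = -11.82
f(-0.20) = -0.45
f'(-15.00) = 29.38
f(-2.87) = -13.42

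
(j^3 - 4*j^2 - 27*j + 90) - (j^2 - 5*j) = j^3 - 5*j^2 - 22*j + 90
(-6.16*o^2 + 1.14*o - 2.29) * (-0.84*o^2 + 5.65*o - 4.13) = 5.1744*o^4 - 35.7616*o^3 + 33.8054*o^2 - 17.6467*o + 9.4577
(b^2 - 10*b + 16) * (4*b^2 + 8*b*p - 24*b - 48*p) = 4*b^4 + 8*b^3*p - 64*b^3 - 128*b^2*p + 304*b^2 + 608*b*p - 384*b - 768*p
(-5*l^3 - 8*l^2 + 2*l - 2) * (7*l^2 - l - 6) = -35*l^5 - 51*l^4 + 52*l^3 + 32*l^2 - 10*l + 12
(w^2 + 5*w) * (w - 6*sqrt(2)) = w^3 - 6*sqrt(2)*w^2 + 5*w^2 - 30*sqrt(2)*w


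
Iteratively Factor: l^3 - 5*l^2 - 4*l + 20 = (l - 5)*(l^2 - 4) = (l - 5)*(l + 2)*(l - 2)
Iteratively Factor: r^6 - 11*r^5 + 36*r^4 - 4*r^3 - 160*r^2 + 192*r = (r - 4)*(r^5 - 7*r^4 + 8*r^3 + 28*r^2 - 48*r) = (r - 4)*(r - 3)*(r^4 - 4*r^3 - 4*r^2 + 16*r) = r*(r - 4)*(r - 3)*(r^3 - 4*r^2 - 4*r + 16) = r*(r - 4)*(r - 3)*(r - 2)*(r^2 - 2*r - 8) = r*(r - 4)^2*(r - 3)*(r - 2)*(r + 2)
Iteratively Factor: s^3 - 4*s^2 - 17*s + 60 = (s + 4)*(s^2 - 8*s + 15) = (s - 5)*(s + 4)*(s - 3)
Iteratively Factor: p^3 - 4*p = (p + 2)*(p^2 - 2*p) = p*(p + 2)*(p - 2)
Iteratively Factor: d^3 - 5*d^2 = (d)*(d^2 - 5*d) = d*(d - 5)*(d)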